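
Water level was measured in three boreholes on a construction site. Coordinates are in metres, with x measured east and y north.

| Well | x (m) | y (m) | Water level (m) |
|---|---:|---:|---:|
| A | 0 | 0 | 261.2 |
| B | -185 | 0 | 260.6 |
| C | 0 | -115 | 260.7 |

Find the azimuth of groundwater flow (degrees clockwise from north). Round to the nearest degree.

217°

∂h/∂x = (260.6 − 261.2) / (-185 − 0) = +0.003243
∂h/∂y = (260.7 − 261.2) / (-115 − 0) = +0.004348
Flow direction (−∇h) has components (-0.003243 E, -0.004348 N).
Azimuth = atan2(E, N) = atan2(-0.003243, -0.004348) = 216.7° ≈ 217°.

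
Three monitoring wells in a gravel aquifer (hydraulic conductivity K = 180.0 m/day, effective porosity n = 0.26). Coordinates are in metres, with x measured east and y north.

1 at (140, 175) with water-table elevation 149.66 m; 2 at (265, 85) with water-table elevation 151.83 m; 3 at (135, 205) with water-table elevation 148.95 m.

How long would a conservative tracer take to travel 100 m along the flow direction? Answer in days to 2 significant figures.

6.1 days

With h = a·x + b·y + c and 1 as origin, the differences give:
  125·a + (-90)·b = +2.17
  (-5)·a + 30·b = -0.71
Eliminate b (×30 and ×(-90), subtract): 3300·a = 1.200 → a = ∂h/∂x = +0.0003636
Back-substitute: b = ∂h/∂y = -0.02361.
|∇h| = √(0.0003636² + -0.02361²) = 0.02361
Seepage velocity v = K·i/n = 180.0 × 0.02361 / 0.26 = 16.35 m/day.
t = 100 / 16.35 = 6.116 days.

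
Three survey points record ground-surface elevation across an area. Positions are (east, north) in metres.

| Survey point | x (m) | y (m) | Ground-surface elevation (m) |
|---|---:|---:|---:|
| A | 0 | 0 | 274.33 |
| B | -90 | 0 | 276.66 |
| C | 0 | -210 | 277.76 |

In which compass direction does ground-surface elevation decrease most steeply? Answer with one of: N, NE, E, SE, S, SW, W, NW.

∂z/∂x = (276.66 − 274.33) / (-90 − 0) = -0.02589
∂z/∂y = (277.76 − 274.33) / (-210 − 0) = -0.01633
Steepest decrease is along −∇f = (+0.02589 E, +0.01633 N) → northeast.

NE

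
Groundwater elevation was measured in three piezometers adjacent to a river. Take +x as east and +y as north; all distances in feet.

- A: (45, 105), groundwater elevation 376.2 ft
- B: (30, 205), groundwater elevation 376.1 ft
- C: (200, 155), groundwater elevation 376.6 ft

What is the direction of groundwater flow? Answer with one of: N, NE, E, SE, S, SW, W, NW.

With h = a·x + b·y + c and A as origin, the differences give:
  (-15)·a + 100·b = -0.1
  155·a + 50·b = +0.4
Eliminate b (×50 and ×100, subtract): -16250·a = -45.00 → a = ∂h/∂x = +0.002769
Back-substitute: b = ∂h/∂y = -0.0005846.
Flow = −∇h = (-0.002769 east, +0.0005846 north), which points west.

W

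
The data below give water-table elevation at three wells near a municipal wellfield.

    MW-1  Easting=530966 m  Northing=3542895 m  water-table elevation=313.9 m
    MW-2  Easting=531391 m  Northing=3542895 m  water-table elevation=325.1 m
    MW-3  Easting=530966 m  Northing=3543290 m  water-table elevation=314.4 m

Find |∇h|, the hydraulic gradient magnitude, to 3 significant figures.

0.0264

∂h/∂x = (325.1 − 313.9) / (531391 − 530966) = +0.02635
∂h/∂y = (314.4 − 313.9) / (3543290 − 3542895) = +0.001266
|∇h| = √(0.02635² + 0.001266²) = 0.02638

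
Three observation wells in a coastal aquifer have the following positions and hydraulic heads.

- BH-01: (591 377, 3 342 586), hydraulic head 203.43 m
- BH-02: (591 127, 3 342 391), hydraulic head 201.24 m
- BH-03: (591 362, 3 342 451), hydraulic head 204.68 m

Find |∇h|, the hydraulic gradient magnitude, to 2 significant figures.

Three-point gradient (reference BH-01): Δ to BH-02 = (-250, -195, -2.19), Δ to BH-03 = (-15, -135, +1.25).
∂h/∂x = +0.01750, ∂h/∂y = -0.01120 (det = 30825).
|∇h| = √(0.01750² + -0.01120²) = 0.02078

0.021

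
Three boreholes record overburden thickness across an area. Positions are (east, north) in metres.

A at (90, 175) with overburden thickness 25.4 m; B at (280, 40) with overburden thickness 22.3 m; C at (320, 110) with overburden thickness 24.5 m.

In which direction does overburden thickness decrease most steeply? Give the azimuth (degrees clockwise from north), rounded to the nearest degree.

Taking A as reference: B−A = (190, -135, -3.1); C−A = (230, -65, -0.9).
Determinant of the coordinate differences = 190·(-65) − 230·(-135) = 18700.
∂d/∂x = [(-3.1)·(-65) − (-0.9)·(-135)] / 18700 = +0.004278
∂d/∂y = [190·(-0.9) − 230·(-3.1)] / 18700 = +0.02898
Steepest decrease is along −∇f: components (-0.004278 E, -0.02898 N).
Azimuth = atan2(-0.004278, -0.02898) = 188.4° ≈ 188°.

188°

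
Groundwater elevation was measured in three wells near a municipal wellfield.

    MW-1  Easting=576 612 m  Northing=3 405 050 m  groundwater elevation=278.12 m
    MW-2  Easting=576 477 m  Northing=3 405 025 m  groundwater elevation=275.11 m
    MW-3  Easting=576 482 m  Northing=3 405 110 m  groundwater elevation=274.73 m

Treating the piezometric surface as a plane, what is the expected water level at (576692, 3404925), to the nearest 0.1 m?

280.7 m

With h = a·x + b·y + c and MW-1 as origin, the differences give:
  (-135)·a + (-25)·b = -3.01
  (-130)·a + 60·b = -3.39
Eliminate b (×60 and ×(-25), subtract): -11350·a = -265.350 → a = ∂h/∂x = +0.02338
Back-substitute: b = ∂h/∂y = -0.005846.
h(576692, 3404925) = 278.12 + (+0.02338)·(80) + (-0.005846)·(-125) = 278.12 +1.870 +0.731 = 280.721 m.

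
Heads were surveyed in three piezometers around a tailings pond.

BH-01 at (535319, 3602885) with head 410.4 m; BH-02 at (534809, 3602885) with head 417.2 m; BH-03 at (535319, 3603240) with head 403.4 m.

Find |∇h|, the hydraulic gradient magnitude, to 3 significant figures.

0.0238

∂h/∂x = (417.2 − 410.4) / (534809 − 535319) = -0.01333
∂h/∂y = (403.4 − 410.4) / (3603240 − 3602885) = -0.01972
|∇h| = √(-0.01333² + -0.01972²) = 0.0238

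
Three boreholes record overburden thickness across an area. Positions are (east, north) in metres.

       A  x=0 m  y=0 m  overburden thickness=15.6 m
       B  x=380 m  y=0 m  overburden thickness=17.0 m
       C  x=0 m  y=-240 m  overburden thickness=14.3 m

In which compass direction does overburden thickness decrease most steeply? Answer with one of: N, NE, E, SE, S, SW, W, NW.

SW

∂d/∂x = (17.0 − 15.6) / (380 − 0) = +0.003684
∂d/∂y = (14.3 − 15.6) / (-240 − 0) = +0.005417
Steepest decrease is along −∇f = (-0.003684 E, -0.005417 N) → southwest.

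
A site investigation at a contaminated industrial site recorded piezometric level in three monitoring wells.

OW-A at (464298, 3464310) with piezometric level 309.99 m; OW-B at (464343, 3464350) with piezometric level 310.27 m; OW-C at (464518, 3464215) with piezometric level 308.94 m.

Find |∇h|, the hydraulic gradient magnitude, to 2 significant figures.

0.0084

Differences from OW-A: to OW-B (Δx, Δy, Δh) = (45, 40, +0.28); to OW-C = (220, -95, -1.05).
Solve a·Δx + b·Δy = Δh: det = 45·(-95) − 220·40 = -13075.
∂h/∂x = [(+0.28)·(-95) − (-1.05)·40] / -13075 = -0.001178
∂h/∂y = [45·(-1.05) − 220·(+0.28)] / -13075 = +0.008325
|∇h| = √(-0.001178² + 0.008325²) = 0.008408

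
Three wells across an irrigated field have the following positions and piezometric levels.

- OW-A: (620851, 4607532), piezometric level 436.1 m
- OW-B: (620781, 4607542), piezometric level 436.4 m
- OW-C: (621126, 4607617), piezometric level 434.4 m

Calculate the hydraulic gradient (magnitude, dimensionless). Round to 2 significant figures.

0.0064

With h = a·x + b·y + c and OW-A as origin, the differences give:
  (-70)·a + 10·b = +0.3
  275·a + 85·b = -1.7
Eliminate b (×85 and ×10, subtract): -8700·a = 42.50 → a = ∂h/∂x = -0.004885
Back-substitute: b = ∂h/∂y = -0.004195.
|∇h| = √(-0.004885² + -0.004195²) = 0.006439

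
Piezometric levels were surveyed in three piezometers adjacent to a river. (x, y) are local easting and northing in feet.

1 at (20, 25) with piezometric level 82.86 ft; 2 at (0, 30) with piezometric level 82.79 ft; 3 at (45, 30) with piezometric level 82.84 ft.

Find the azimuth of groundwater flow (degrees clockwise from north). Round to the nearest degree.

With h = a·x + b·y + c and 1 as origin, the differences give:
  (-20)·a + 5·b = -0.07
  25·a + 5·b = -0.02
Eliminate b (×5 and ×5, subtract): -225·a = -0.250 → a = ∂h/∂x = +0.001111
Back-substitute: b = ∂h/∂y = -0.009556.
Flow direction (−∇h) has components (-0.001111 E, +0.009556 N).
Azimuth = atan2(E, N) = atan2(-0.001111, +0.009556) = 353.4° ≈ 353°.

353°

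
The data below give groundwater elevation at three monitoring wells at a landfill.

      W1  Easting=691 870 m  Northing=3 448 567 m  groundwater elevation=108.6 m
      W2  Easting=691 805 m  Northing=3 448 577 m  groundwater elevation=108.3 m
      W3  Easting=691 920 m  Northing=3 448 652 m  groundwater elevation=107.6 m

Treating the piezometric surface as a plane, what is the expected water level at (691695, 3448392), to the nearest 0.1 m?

With h = a·x + b·y + c and W1 as origin, the differences give:
  (-65)·a + 10·b = -0.3
  50·a + 85·b = -1.0
Eliminate b (×85 and ×10, subtract): -6025·a = -15.50 → a = ∂h/∂x = +0.002573
Back-substitute: b = ∂h/∂y = -0.01328.
h(691695, 3448392) = 108.6 + (+0.002573)·(-175) + (-0.01328)·(-175) = 108.6 -0.450 +2.324 = 110.473 m.

110.5 m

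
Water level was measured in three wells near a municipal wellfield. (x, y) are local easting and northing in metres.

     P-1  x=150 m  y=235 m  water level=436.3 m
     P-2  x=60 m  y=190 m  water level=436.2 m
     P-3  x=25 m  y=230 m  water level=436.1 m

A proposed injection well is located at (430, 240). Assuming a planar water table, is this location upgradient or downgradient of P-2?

upgradient

Differences from P-1: to P-2 (Δx, Δy, Δh) = (-90, -45, -0.1); to P-3 = (-125, -5, -0.2).
Determinant of the coordinate differences = (-90)·(-5) − (-125)·(-45) = -5175.
∂h/∂x = [(-0.1)·(-5) − (-0.2)·(-45)] / -5175 = +0.001643
∂h/∂y = [(-90)·(-0.2) − (-125)·(-0.1)] / -5175 = -0.001063
Head at (430, 240) = 436.3 + (+0.001643)·(280) + (-0.001063)·(5) = 436.75 m.
That is higher than the 436.2 m at P-2, so the point is upgradient.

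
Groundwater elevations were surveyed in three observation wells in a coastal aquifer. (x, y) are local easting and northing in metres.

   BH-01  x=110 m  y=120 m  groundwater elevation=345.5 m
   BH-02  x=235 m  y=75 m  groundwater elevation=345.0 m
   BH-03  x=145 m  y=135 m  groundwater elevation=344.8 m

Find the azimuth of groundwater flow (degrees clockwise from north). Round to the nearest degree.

029°

With h = a·x + b·y + c and BH-01 as origin, the differences give:
  125·a + (-45)·b = -0.5
  35·a + 15·b = -0.7
Eliminate b (×15 and ×(-45), subtract): 3450·a = -39.00 → a = ∂h/∂x = -0.01130
Back-substitute: b = ∂h/∂y = -0.02029.
Flow direction (−∇h) has components (+0.01130 E, +0.02029 N).
Azimuth = atan2(E, N) = atan2(+0.01130, +0.02029) = 29.1° ≈ 029°.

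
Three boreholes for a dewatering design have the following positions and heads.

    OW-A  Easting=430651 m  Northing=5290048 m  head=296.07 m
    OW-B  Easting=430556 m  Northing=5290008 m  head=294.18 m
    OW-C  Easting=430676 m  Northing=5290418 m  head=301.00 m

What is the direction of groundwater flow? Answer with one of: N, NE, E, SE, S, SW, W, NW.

SW

Taking OW-A as reference: OW-B−OW-A = (-95, -40, -1.89); OW-C−OW-A = (25, 370, +4.93).
Determinant of the coordinate differences = (-95)·370 − 25·(-40) = -34150.
∂h/∂x = [(-1.89)·370 − (+4.93)·(-40)] / -34150 = +0.01470
∂h/∂y = [(-95)·(+4.93) − 25·(-1.89)] / -34150 = +0.01233
Flow = −∇h = (-0.01470 east, -0.01233 north), which points southwest.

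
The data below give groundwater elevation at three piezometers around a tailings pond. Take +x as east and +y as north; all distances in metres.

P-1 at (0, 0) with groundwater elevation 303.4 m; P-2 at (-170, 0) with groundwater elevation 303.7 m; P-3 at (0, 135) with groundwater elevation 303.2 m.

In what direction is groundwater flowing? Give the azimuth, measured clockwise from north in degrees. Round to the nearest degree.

∂h/∂x = (303.7 − 303.4) / (-170 − 0) = -0.001765
∂h/∂y = (303.2 − 303.4) / (135 − 0) = -0.001481
Flow direction (−∇h) has components (+0.001765 E, +0.001481 N).
Azimuth = atan2(E, N) = atan2(+0.001765, +0.001481) = 50.0° ≈ 050°.

050°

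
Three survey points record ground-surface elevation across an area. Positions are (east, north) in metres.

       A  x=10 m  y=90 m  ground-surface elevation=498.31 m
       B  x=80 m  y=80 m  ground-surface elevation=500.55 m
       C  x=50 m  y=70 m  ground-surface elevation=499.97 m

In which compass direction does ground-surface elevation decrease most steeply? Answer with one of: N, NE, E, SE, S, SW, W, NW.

NW

Differences from A: to B (Δx, Δy, Δh) = (70, -10, +2.24); to C = (40, -20, +1.66).
Determinant of the coordinate differences = 70·(-20) − 40·(-10) = -1000.
∂z/∂x = [(+2.24)·(-20) − (+1.66)·(-10)] / -1000 = +0.02820
∂z/∂y = [70·(+1.66) − 40·(+2.24)] / -1000 = -0.02660
Steepest decrease is along −∇f = (-0.02820 E, +0.02660 N) → northwest.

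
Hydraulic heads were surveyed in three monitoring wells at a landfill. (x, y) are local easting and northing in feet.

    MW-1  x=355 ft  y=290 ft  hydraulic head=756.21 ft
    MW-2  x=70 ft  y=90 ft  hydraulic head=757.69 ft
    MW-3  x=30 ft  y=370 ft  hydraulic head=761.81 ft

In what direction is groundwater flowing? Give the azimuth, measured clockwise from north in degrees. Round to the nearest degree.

Taking MW-1 as reference: MW-2−MW-1 = (-285, -200, +1.48); MW-3−MW-1 = (-325, 80, +5.60).
Determinant of the coordinate differences = (-285)·80 − (-325)·(-200) = -87800.
∂h/∂x = [(+1.48)·80 − (+5.60)·(-200)] / -87800 = -0.01410
∂h/∂y = [(-285)·(+5.60) − (-325)·(+1.48)] / -87800 = +0.01270
Flow direction (−∇h) has components (+0.01410 E, -0.01270 N).
Azimuth = atan2(E, N) = atan2(+0.01410, -0.01270) = 132.0° ≈ 132°.

132°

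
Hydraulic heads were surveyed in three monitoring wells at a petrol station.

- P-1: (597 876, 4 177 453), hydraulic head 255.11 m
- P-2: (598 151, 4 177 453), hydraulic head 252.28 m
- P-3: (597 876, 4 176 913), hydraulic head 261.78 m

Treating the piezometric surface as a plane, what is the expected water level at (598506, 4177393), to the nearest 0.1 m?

249.4 m

∂h/∂x = (252.28 − 255.11) / (598151 − 597876) = -0.01029
∂h/∂y = (261.78 − 255.11) / (4176913 − 4177453) = -0.01235
h(598506, 4177393) = 255.11 + (-0.01029)·(630) + (-0.01235)·(-60) = 255.11 -6.483 +0.741 = 249.368 m.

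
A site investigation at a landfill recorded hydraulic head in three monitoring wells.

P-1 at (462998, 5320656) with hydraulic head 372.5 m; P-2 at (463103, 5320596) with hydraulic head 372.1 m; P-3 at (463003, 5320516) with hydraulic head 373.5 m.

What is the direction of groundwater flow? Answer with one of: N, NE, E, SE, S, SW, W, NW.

Three-point gradient (reference P-1): Δ to P-2 = (105, -60, -0.4), Δ to P-3 = (5, -140, +1.0).
∂h/∂x = -0.008056, ∂h/∂y = -0.007431 (det = -14400).
Flow = −∇h = (+0.008056 east, +0.007431 north), which points northeast.

NE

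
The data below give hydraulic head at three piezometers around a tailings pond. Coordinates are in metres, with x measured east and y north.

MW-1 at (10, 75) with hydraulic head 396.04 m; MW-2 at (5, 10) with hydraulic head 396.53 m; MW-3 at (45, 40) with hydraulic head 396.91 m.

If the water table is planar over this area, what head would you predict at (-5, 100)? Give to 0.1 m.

395.6 m

Differences from MW-1: to MW-2 (Δx, Δy, Δh) = (-5, -65, +0.49); to MW-3 = (35, -35, +0.87).
Determinant of the coordinate differences = (-5)·(-35) − 35·(-65) = 2450.
∂h/∂x = [(+0.49)·(-35) − (+0.87)·(-65)] / 2450 = +0.01608
∂h/∂y = [(-5)·(+0.87) − 35·(+0.49)] / 2450 = -0.008776
h(-5, 100) = 396.04 + (+0.01608)·(-15) + (-0.008776)·(25) = 396.04 -0.241 -0.219 = 395.579 m.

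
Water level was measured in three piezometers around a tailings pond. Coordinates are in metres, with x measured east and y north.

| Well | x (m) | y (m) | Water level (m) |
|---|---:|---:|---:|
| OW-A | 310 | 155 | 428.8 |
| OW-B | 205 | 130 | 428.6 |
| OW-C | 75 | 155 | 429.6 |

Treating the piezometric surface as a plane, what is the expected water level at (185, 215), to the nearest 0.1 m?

Three-point gradient (reference OW-A): Δ to OW-B = (-105, -25, -0.2), Δ to OW-C = (-235, 0, +0.8).
∂h/∂x = -0.003404, ∂h/∂y = +0.02230 (det = -5875).
h(185, 215) = 428.8 + (-0.003404)·(-125) + (+0.02230)·(60) = 428.8 +0.426 +1.338 = 430.563 m.

430.6 m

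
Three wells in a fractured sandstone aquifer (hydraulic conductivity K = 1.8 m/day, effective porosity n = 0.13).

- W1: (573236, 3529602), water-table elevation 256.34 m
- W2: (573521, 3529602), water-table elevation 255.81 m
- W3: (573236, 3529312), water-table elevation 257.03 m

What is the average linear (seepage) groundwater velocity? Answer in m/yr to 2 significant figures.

15 m/yr

∂h/∂x = (255.81 − 256.34) / (573521 − 573236) = -0.001860
∂h/∂y = (257.03 − 256.34) / (3529312 − 3529602) = -0.002379
|∇h| = √(-0.001860² + -0.002379²) = 0.00302
Seepage velocity v = K·i/n = 1.8 × 0.00302 / 0.13 = 0.04182 m/day = 15.27 m/yr.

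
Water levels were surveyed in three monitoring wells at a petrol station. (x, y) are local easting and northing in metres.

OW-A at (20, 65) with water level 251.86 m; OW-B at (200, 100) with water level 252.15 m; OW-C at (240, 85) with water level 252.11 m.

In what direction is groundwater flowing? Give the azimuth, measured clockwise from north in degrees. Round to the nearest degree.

Differences from OW-A: to OW-B (Δx, Δy, Δh) = (180, 35, +0.29); to OW-C = (220, 20, +0.25).
Determinant of the coordinate differences = 180·20 − 220·35 = -4100.
∂h/∂x = [(+0.29)·20 − (+0.25)·35] / -4100 = +0.0007195
∂h/∂y = [180·(+0.25) − 220·(+0.29)] / -4100 = +0.004585
Flow direction (−∇h) has components (-0.0007195 E, -0.004585 N).
Azimuth = atan2(E, N) = atan2(-0.0007195, -0.004585) = 188.9° ≈ 189°.

189°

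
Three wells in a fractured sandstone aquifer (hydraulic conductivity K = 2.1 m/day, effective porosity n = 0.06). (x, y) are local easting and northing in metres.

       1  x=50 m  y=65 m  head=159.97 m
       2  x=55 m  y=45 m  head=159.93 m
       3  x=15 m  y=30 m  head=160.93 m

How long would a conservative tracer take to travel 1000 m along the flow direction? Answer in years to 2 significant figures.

3.3 years

With h = a·x + b·y + c and 1 as origin, the differences give:
  5·a + (-20)·b = -0.04
  (-35)·a + (-35)·b = +0.96
Eliminate b (×(-35) and ×(-20), subtract): -875·a = 20.600 → a = ∂h/∂x = -0.02354
Back-substitute: b = ∂h/∂y = -0.003886.
|∇h| = √(-0.02354² + -0.003886²) = 0.02386
Seepage velocity v = K·i/n = 2.1 × 0.02386 / 0.06 = 0.8351 m/day.
t = 1000 / 0.8351 = 1197 days = 3.28 years.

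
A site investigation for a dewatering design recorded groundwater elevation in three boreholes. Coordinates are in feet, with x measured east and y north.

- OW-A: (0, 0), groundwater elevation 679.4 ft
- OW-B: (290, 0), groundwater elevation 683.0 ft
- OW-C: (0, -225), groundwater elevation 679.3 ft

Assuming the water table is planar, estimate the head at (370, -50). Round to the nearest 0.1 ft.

∂h/∂x = (683.0 − 679.4) / (290 − 0) = +0.01241
∂h/∂y = (679.3 − 679.4) / (-225 − 0) = +0.0004444
h(370, -50) = 679.4 + (+0.01241)·(370) + (+0.0004444)·(-50) = 679.4 +4.593 -0.022 = 683.971 ft.

684.0 ft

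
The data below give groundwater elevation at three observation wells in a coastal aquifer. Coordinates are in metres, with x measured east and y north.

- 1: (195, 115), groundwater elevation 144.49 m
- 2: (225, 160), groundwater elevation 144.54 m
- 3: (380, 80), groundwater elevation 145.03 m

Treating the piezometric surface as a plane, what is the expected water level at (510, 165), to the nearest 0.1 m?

145.3 m

Taking 1 as reference: 2−1 = (30, 45, +0.05); 3−1 = (185, -35, +0.54).
Solve a·Δx + b·Δy = Δh: det = 30·(-35) − 185·45 = -9375.
∂h/∂x = [(+0.05)·(-35) − (+0.54)·45] / -9375 = +0.002779
∂h/∂y = [30·(+0.54) − 185·(+0.05)] / -9375 = -0.0007413
h(510, 165) = 144.49 + (+0.002779)·(315) + (-0.0007413)·(50) = 144.49 +0.875 -0.037 = 145.328 m.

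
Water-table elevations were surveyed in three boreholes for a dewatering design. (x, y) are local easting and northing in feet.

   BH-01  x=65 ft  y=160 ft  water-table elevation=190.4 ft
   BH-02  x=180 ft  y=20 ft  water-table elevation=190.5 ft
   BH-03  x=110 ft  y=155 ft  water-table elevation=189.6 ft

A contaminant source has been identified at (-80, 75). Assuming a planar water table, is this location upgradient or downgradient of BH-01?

upgradient

Differences from BH-01: to BH-02 (Δx, Δy, Δh) = (115, -140, +0.1); to BH-03 = (45, -5, -0.8).
Solve a·Δx + b·Δy = Δh: det = 115·(-5) − 45·(-140) = 5725.
∂h/∂x = [(+0.1)·(-5) − (-0.8)·(-140)] / 5725 = -0.01965
∂h/∂y = [115·(-0.8) − 45·(+0.1)] / 5725 = -0.01686
Head at (-80, 75) = 190.4 + (-0.01965)·(-145) + (-0.01686)·(-85) = 194.68 ft.
That is higher than the 190.4 ft at BH-01, so the point is upgradient.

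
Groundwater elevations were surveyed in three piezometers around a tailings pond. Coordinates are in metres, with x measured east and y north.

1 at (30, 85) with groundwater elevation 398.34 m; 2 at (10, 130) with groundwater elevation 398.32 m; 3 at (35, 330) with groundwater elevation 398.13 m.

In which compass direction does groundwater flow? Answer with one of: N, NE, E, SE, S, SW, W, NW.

With h = a·x + b·y + c and 1 as origin, the differences give:
  (-20)·a + 45·b = -0.02
  5·a + 245·b = -0.21
Eliminate b (×245 and ×45, subtract): -5125·a = 4.550 → a = ∂h/∂x = -0.0008878
Back-substitute: b = ∂h/∂y = -0.0008390.
Flow = −∇h = (+0.0008878 east, +0.0008390 north), which points northeast.

NE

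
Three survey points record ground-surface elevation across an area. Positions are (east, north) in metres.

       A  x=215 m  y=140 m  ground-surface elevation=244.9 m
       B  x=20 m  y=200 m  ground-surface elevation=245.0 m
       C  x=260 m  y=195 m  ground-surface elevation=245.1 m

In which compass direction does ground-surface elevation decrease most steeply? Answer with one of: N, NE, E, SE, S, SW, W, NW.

With z = a·x + b·y + c and A as origin, the differences give:
  (-195)·a + 60·b = +0.1
  45·a + 55·b = +0.2
Eliminate b (×55 and ×60, subtract): -13425·a = -6.50 → a = ∂z/∂x = +0.0004842
Back-substitute: b = ∂z/∂y = +0.003240.
Steepest decrease is along −∇f = (-0.0004842 E, -0.003240 N) → south.

S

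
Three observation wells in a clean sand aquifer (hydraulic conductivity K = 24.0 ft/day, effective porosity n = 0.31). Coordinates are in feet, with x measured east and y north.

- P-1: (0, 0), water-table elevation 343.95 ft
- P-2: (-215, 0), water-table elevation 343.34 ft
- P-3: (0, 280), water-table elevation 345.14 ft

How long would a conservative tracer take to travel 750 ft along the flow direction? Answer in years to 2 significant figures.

5.2 years

∂h/∂x = (343.34 − 343.95) / (-215 − 0) = +0.002837
∂h/∂y = (345.14 − 343.95) / (280 − 0) = +0.004250
|∇h| = √(0.002837² + 0.004250²) = 0.00511
Seepage velocity v = K·i/n = 24.0 × 0.00511 / 0.31 = 0.3956 ft/day.
t = 750 / 0.3956 = 1896 days = 5.19 years.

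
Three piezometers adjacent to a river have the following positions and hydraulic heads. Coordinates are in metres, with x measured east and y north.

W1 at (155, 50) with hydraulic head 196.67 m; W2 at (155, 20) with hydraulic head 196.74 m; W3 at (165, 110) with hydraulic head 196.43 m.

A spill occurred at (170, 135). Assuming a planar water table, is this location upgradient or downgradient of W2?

downgradient

Taking W1 as reference: W2−W1 = (0, -30, +0.07); W3−W1 = (10, 60, -0.24).
Determinant of the coordinate differences = 0·60 − 10·(-30) = 300.
∂h/∂x = [(+0.07)·60 − (-0.24)·(-30)] / 300 = -0.010000
∂h/∂y = [0·(-0.24) − 10·(+0.07)] / 300 = -0.002333
Head at (170, 135) = 196.67 + (-0.010000)·(15) + (-0.002333)·(85) = 196.32 m.
That is lower than the 196.74 m at W2, so the point is downgradient.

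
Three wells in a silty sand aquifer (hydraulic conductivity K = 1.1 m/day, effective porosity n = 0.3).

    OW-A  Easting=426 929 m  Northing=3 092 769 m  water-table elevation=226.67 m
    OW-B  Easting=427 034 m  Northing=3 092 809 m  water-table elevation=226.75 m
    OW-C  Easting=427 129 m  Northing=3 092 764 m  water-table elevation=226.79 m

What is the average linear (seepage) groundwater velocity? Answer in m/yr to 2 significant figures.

With h = a·x + b·y + c and OW-A as origin, the differences give:
  105·a + 40·b = +0.08
  200·a + (-5)·b = +0.12
Eliminate b (×(-5) and ×40, subtract): -8525·a = -5.200 → a = ∂h/∂x = +0.0006100
Back-substitute: b = ∂h/∂y = +0.0003988.
|∇h| = √(0.0006100² + 0.0003988²) = 0.0007288
Seepage velocity v = K·i/n = 1.1 × 0.0007288 / 0.3 = 0.002672 m/day = 0.9759 m/yr.

0.98 m/yr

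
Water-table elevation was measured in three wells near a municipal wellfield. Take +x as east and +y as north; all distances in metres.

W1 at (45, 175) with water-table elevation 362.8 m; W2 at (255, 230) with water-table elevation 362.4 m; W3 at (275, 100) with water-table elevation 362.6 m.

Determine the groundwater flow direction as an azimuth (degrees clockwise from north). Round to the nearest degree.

Taking W1 as reference: W2−W1 = (210, 55, -0.4); W3−W1 = (230, -75, -0.2).
Solve a·Δx + b·Δy = Δh: det = 210·(-75) − 230·55 = -28400.
∂h/∂x = [(-0.4)·(-75) − (-0.2)·55] / -28400 = -0.001444
∂h/∂y = [210·(-0.2) − 230·(-0.4)] / -28400 = -0.001761
Flow direction (−∇h) has components (+0.001444 E, +0.001761 N).
Azimuth = atan2(E, N) = atan2(+0.001444, +0.001761) = 39.4° ≈ 039°.

039°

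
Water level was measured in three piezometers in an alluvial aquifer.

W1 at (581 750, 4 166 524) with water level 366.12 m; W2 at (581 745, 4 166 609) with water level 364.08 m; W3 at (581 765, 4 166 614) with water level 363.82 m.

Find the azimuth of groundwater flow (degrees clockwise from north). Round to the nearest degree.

Taking W1 as reference: W2−W1 = (-5, 85, -2.04); W3−W1 = (15, 90, -2.30).
Solve a·Δx + b·Δy = Δh: det = (-5)·90 − 15·85 = -1725.
∂h/∂x = [(-2.04)·90 − (-2.30)·85] / -1725 = -0.006899
∂h/∂y = [(-5)·(-2.30) − 15·(-2.04)] / -1725 = -0.02441
Flow direction (−∇h) has components (+0.006899 E, +0.02441 N).
Azimuth = atan2(E, N) = atan2(+0.006899, +0.02441) = 15.8° ≈ 016°.

016°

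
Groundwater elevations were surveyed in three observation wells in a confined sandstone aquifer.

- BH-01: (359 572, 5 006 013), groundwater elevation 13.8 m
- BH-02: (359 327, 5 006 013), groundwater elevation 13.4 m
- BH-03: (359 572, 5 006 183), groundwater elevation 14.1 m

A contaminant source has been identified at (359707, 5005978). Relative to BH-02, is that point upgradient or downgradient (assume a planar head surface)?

upgradient

∂h/∂x = (13.4 − 13.8) / (359327 − 359572) = +0.001633
∂h/∂y = (14.1 − 13.8) / (5006183 − 5006013) = +0.001765
Head at (359707, 5005978) = 13.8 + (+0.001633)·(135) + (+0.001765)·(-35) = 13.96 m.
That is higher than the 13.4 m at BH-02, so the point is upgradient.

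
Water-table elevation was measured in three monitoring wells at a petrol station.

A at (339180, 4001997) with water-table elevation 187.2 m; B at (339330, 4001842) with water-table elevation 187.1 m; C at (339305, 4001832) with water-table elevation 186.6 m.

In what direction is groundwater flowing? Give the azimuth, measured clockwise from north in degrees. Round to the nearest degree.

225°

With h = a·x + b·y + c and A as origin, the differences give:
  150·a + (-155)·b = -0.1
  125·a + (-165)·b = -0.6
Eliminate b (×(-165) and ×(-155), subtract): -5375·a = -76.50 → a = ∂h/∂x = +0.01423
Back-substitute: b = ∂h/∂y = +0.01442.
Flow direction (−∇h) has components (-0.01423 E, -0.01442 N).
Azimuth = atan2(E, N) = atan2(-0.01423, -0.01442) = 224.6° ≈ 225°.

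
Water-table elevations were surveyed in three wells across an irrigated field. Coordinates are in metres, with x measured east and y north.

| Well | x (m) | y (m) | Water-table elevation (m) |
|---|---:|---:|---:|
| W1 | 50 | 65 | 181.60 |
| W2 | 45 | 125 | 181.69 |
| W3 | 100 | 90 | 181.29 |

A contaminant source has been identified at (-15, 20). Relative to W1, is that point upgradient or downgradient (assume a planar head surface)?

upgradient

With h = a·x + b·y + c and W1 as origin, the differences give:
  (-5)·a + 60·b = +0.09
  50·a + 25·b = -0.31
Eliminate b (×25 and ×60, subtract): -3125·a = 20.850 → a = ∂h/∂x = -0.006672
Back-substitute: b = ∂h/∂y = +0.0009440.
Head at (-15, 20) = 181.60 + (-0.006672)·(-65) + (+0.0009440)·(-45) = 181.99 m.
That is higher than the 181.60 m at W1, so the point is upgradient.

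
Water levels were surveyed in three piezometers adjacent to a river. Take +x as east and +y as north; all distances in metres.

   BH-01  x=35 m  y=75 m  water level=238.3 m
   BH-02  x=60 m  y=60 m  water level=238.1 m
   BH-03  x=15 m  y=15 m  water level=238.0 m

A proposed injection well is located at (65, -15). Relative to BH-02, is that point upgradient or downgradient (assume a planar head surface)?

Taking BH-01 as reference: BH-02−BH-01 = (25, -15, -0.2); BH-03−BH-01 = (-20, -60, -0.3).
Solve a·Δx + b·Δy = Δh: det = 25·(-60) − (-20)·(-15) = -1800.
∂h/∂x = [(-0.2)·(-60) − (-0.3)·(-15)] / -1800 = -0.004167
∂h/∂y = [25·(-0.3) − (-20)·(-0.2)] / -1800 = +0.006389
Head at (65, -15) = 238.3 + (-0.004167)·(30) + (+0.006389)·(-90) = 237.60 m.
That is lower than the 238.1 m at BH-02, so the point is downgradient.

downgradient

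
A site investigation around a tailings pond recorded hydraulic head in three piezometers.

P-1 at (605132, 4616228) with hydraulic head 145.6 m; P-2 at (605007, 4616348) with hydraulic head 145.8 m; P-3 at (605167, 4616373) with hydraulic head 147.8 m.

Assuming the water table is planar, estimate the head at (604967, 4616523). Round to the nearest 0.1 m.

Three-point gradient (reference P-1): Δ to P-2 = (-125, 120, +0.2), Δ to P-3 = (35, 145, +2.2).
∂h/∂x = +0.01053, ∂h/∂y = +0.01263 (det = -22325).
h(604967, 4616523) = 145.6 + (+0.01053)·(-165) + (+0.01263)·(295) = 145.6 -1.737 +3.726 = 147.589 m.

147.6 m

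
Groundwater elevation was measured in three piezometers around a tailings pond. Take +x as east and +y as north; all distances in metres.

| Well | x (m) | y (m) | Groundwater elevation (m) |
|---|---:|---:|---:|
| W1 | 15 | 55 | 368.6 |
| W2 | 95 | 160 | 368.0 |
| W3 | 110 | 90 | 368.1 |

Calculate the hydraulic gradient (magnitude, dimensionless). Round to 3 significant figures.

0.00499

Differences from W1: to W2 (Δx, Δy, Δh) = (80, 105, -0.6); to W3 = (95, 35, -0.5).
Determinant of the coordinate differences = 80·35 − 95·105 = -7175.
∂h/∂x = [(-0.6)·35 − (-0.5)·105] / -7175 = -0.004390
∂h/∂y = [80·(-0.5) − 95·(-0.6)] / -7175 = -0.002369
|∇h| = √(-0.004390² + -0.002369²) = 0.004988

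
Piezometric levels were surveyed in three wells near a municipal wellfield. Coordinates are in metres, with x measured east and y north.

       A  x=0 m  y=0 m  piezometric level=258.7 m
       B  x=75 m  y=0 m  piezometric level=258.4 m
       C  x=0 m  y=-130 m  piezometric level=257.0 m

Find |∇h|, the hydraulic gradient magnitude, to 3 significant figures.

∂h/∂x = (258.4 − 258.7) / (75 − 0) = -0.004000
∂h/∂y = (257.0 − 258.7) / (-130 − 0) = +0.01308
|∇h| = √(-0.004000² + 0.01308²) = 0.01368

0.0137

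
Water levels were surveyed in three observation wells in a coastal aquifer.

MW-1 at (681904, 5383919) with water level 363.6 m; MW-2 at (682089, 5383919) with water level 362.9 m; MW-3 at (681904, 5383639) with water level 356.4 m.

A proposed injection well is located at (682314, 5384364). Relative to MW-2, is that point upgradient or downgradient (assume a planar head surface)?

upgradient

∂h/∂x = (362.9 − 363.6) / (682089 − 681904) = -0.003784
∂h/∂y = (356.4 − 363.6) / (5383639 − 5383919) = +0.02571
Head at (682314, 5384364) = 363.6 + (-0.003784)·(410) + (+0.02571)·(445) = 373.49 m.
That is higher than the 362.9 m at MW-2, so the point is upgradient.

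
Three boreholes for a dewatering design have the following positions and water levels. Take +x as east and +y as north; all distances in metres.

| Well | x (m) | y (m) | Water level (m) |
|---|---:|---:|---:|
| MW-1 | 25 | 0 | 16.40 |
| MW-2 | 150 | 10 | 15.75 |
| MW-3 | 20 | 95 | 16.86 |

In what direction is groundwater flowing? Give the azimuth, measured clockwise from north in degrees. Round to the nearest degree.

129°

Differences from MW-1: to MW-2 (Δx, Δy, Δh) = (125, 10, -0.65); to MW-3 = (-5, 95, +0.46).
Solve a·Δx + b·Δy = Δh: det = 125·95 − (-5)·10 = 11925.
∂h/∂x = [(-0.65)·95 − (+0.46)·10] / 11925 = -0.005564
∂h/∂y = [125·(+0.46) − (-5)·(-0.65)] / 11925 = +0.004549
Flow direction (−∇h) has components (+0.005564 E, -0.004549 N).
Azimuth = atan2(E, N) = atan2(+0.005564, -0.004549) = 129.3° ≈ 129°.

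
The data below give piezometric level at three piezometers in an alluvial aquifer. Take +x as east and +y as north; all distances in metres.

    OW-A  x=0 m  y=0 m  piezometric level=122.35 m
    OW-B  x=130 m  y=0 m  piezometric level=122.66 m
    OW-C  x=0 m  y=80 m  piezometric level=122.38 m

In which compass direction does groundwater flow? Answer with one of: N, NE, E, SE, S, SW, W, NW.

W

∂h/∂x = (122.66 − 122.35) / (130 − 0) = +0.002385
∂h/∂y = (122.38 − 122.35) / (80 − 0) = +0.0003750
Flow = −∇h = (-0.002385 east, -0.0003750 north), which points west.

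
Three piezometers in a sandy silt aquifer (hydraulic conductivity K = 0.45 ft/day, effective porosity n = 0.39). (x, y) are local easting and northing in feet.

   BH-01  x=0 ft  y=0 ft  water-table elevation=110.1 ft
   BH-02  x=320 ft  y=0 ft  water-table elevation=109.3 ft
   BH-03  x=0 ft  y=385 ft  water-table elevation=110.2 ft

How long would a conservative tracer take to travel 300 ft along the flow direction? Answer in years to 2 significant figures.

∂h/∂x = (109.3 − 110.1) / (320 − 0) = -0.002500
∂h/∂y = (110.2 − 110.1) / (385 − 0) = +0.0002597
|∇h| = √(-0.002500² + 0.0002597²) = 0.002513
Seepage velocity v = K·i/n = 0.45 × 0.002513 / 0.39 = 0.0029 ft/day.
t = 300 / 0.0029 = 1.034e+05 days = 283 years.

280 years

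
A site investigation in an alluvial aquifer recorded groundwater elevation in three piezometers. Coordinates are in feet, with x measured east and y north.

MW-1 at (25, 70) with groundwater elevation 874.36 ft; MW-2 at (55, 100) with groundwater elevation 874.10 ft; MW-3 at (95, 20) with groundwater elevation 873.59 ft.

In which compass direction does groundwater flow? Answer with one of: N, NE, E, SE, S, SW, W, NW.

E

Three-point gradient (reference MW-1): Δ to MW-2 = (30, 30, -0.26), Δ to MW-3 = (70, -50, -0.77).
∂h/∂x = -0.01003, ∂h/∂y = +0.001361 (det = -3600).
Flow = −∇h = (+0.01003 east, -0.001361 north), which points east.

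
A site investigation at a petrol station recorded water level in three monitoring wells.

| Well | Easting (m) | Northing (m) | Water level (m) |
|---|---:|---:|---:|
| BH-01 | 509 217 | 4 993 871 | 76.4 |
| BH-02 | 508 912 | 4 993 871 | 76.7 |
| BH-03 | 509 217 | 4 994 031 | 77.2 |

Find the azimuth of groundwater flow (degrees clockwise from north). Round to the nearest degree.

∂h/∂x = (76.7 − 76.4) / (508912 − 509217) = -0.0009836
∂h/∂y = (77.2 − 76.4) / (4994031 − 4993871) = +0.005000
Flow direction (−∇h) has components (+0.0009836 E, -0.005000 N).
Azimuth = atan2(E, N) = atan2(+0.0009836, -0.005000) = 168.9° ≈ 169°.

169°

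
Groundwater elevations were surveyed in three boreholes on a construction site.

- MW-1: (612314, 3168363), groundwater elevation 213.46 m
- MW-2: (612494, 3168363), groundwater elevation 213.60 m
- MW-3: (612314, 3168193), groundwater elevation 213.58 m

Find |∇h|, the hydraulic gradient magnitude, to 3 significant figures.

0.00105

∂h/∂x = (213.60 − 213.46) / (612494 − 612314) = +0.0007778
∂h/∂y = (213.58 − 213.46) / (3168193 − 3168363) = -0.0007059
|∇h| = √(0.0007778² + -0.0007059²) = 0.00105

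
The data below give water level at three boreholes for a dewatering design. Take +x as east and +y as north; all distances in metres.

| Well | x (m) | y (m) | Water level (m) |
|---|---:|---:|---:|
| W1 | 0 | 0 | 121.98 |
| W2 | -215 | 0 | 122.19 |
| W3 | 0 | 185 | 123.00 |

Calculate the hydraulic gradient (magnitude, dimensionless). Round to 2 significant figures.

0.0056

∂h/∂x = (122.19 − 121.98) / (-215 − 0) = -0.0009767
∂h/∂y = (123.00 − 121.98) / (185 − 0) = +0.005514
|∇h| = √(-0.0009767² + 0.005514²) = 0.0056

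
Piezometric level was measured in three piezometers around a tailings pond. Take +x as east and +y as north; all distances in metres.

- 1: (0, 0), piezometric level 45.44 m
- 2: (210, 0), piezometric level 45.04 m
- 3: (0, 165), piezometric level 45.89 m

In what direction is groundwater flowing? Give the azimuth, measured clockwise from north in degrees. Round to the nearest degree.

∂h/∂x = (45.04 − 45.44) / (210 − 0) = -0.001905
∂h/∂y = (45.89 − 45.44) / (165 − 0) = +0.002727
Flow direction (−∇h) has components (+0.001905 E, -0.002727 N).
Azimuth = atan2(E, N) = atan2(+0.001905, -0.002727) = 145.1° ≈ 145°.

145°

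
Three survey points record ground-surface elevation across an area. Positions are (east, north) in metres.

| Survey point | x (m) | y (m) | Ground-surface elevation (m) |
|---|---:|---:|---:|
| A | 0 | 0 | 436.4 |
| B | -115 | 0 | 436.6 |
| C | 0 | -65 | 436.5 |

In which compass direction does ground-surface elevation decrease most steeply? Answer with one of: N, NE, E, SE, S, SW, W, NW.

∂z/∂x = (436.6 − 436.4) / (-115 − 0) = -0.001739
∂z/∂y = (436.5 − 436.4) / (-65 − 0) = -0.001538
Steepest decrease is along −∇f = (+0.001739 E, +0.001538 N) → northeast.

NE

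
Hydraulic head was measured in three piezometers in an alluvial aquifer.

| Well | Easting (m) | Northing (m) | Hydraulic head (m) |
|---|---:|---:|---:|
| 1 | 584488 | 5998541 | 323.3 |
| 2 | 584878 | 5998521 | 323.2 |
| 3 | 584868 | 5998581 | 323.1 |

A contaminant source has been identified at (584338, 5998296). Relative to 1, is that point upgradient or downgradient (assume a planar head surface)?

Taking 1 as reference: 2−1 = (390, -20, -0.1); 3−1 = (380, 40, -0.2).
Determinant of the coordinate differences = 390·40 − 380·(-20) = 23200.
∂h/∂x = [(-0.1)·40 − (-0.2)·(-20)] / 23200 = -0.0003448
∂h/∂y = [390·(-0.2) − 380·(-0.1)] / 23200 = -0.001724
Head at (584338, 5998296) = 323.3 + (-0.0003448)·(-150) + (-0.001724)·(-245) = 323.77 m.
That is higher than the 323.3 m at 1, so the point is upgradient.

upgradient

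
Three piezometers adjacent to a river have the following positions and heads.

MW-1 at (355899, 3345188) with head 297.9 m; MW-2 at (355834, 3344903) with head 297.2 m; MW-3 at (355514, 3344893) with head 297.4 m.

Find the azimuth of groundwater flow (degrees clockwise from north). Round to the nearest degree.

Differences from MW-1: to MW-2 (Δx, Δy, Δh) = (-65, -285, -0.7); to MW-3 = (-385, -295, -0.5).
Solve a·Δx + b·Δy = Δh: det = (-65)·(-295) − (-385)·(-285) = -90550.
∂h/∂x = [(-0.7)·(-295) − (-0.5)·(-285)] / -90550 = -0.0007068
∂h/∂y = [(-65)·(-0.5) − (-385)·(-0.7)] / -90550 = +0.002617
Flow direction (−∇h) has components (+0.0007068 E, -0.002617 N).
Azimuth = atan2(E, N) = atan2(+0.0007068, -0.002617) = 164.9° ≈ 165°.

165°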